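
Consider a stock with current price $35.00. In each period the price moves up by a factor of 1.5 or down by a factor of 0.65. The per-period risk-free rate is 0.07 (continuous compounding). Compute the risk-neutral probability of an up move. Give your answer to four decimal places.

p = 0.4971

Risk-neutral probability p = (e^0.07 − 0.65)/(1.5 − 0.65) = 0.4225/0.8500 = 0.4971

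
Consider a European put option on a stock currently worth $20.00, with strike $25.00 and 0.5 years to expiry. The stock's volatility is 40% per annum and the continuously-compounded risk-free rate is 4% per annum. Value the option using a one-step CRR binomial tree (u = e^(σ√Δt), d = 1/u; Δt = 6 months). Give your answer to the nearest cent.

$5.21

CRR parameters: u = e^(σ√Δt) = e^(0.4·√0.5) = 1.3269, d = 1/u = 0.7536
Per-period rate: rΔt = 0.04·0.5 = 0.02, so R = e^0.02 = 1.0202
Risk-neutral probability p = (e^0.02 − 0.7536)/(1.3269 − 0.7536) = 0.2666/0.5733 = 0.4650
Terminal stock prices: S_u = 26.54, S_d = 15.07
Terminal payoffs (K − S): max(-1.538, 0) = 0, max(9.927, 0) = 9.927
Node 0 (S = 20): V_0 = e^(−0.02)·[0.4650·0.0000 + 0.5350·9.9272] = 5.2059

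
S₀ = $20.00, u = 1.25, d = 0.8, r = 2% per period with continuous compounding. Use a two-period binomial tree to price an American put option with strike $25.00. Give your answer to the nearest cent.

$5.71

Risk-neutral probability p = (e^0.02 − 0.8)/(1.25 − 0.8) = 0.2202/0.4500 = 0.4893
Terminal stock prices: S_uu = 31.25, S_ud = 20, S_dd = 12.8
Terminal payoffs (K − S): max(-6.25, 0) = 0, max(5, 0) = 5, max(12.2, 0) = 12.2
Node u (S = 25): continuation = e^(−0.02)·[0.4893·0.0000 + 0.5107·5.0000] = 2.5028; exercise value = 0.0000 ≤ continuation, so V_u = 2.5028
Node d (S = 16): continuation = e^(−0.02)·[0.4893·5.0000 + 0.5107·12.2000] = 8.5050; exercise value = 9.0000 > continuation, so V_d = 9.0000 (exercise)
Node 0 (S = 20): continuation = e^(−0.02)·[0.4893·2.5028 + 0.5107·9.0000] = 5.7054; exercise value = 5.0000 ≤ continuation, so V_0 = 5.7054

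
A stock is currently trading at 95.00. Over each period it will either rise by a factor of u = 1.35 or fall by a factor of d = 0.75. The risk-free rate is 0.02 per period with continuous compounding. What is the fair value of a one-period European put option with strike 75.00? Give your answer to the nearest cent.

2.02

Risk-neutral probability p = (e^0.02 − 0.75)/(1.35 − 0.75) = 0.2702/0.6000 = 0.4503
Terminal stock prices: S_u = 128.2, S_d = 71.25
Terminal payoffs (K − S): max(-53.25, 0) = 0, max(3.75, 0) = 3.75
Node 0 (S = 95): V_0 = e^(−0.02)·[0.4503·0.0000 + 0.5497·3.7500] = 2.0204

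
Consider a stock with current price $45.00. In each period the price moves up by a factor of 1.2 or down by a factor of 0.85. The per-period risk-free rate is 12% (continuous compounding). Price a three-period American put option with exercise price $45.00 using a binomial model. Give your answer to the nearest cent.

Risk-neutral probability p = (e^0.12 − 0.85)/(1.2 − 0.85) = 0.2775/0.3500 = 0.7928
Terminal stock prices: S_uuu = 77.76, S_uud = 55.08, S_udd = 39.01, S_ddd = 27.64
Terminal payoffs (K − S): max(-32.76, 0) = 0, max(-10.08, 0) = 0, max(5.985, 0) = 5.985, max(17.36, 0) = 17.36
Node uu (S = 64.8): continuation = e^(−0.12)·[0.7928·0.0000 + 0.2072·0.0000] = 0.0000; exercise value = 0.0000 ≤ continuation, so V_uu = 0.0000
Node ud (S = 45.9): continuation = e^(−0.12)·[0.7928·0.0000 + 0.2072·5.9850] = 1.0996; exercise value = 0.0000 ≤ continuation, so V_ud = 1.0996
Node dd (S = 32.51): continuation = e^(−0.12)·[0.7928·5.9850 + 0.2072·17.3644] = 7.3989; exercise value = 12.4875 > continuation, so V_dd = 12.4875 (exercise)
Node u (S = 54): continuation = e^(−0.12)·[0.7928·0.0000 + 0.2072·1.0996] = 0.2020; exercise value = 0.0000 ≤ continuation, so V_u = 0.2020
Node d (S = 38.25): continuation = e^(−0.12)·[0.7928·1.0996 + 0.2072·12.4875] = 3.0675; exercise value = 6.7500 > continuation, so V_d = 6.7500 (exercise)
Node 0 (S = 45): continuation = e^(−0.12)·[0.7928·0.2020 + 0.2072·6.7500] = 1.3822; exercise value = 0.0000 ≤ continuation, so V_0 = 1.3822

$1.38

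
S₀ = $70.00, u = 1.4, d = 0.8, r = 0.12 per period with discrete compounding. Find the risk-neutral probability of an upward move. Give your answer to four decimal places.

Risk-neutral probability p = (1 + 0.12 − 0.8)/(1.4 − 0.8) = 0.3200/0.6000 = 0.5333

p = 0.5333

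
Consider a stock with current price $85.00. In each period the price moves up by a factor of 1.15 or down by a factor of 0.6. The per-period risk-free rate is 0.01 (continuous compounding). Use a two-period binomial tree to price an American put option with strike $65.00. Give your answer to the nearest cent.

Risk-neutral probability p = (e^0.01 − 0.6)/(1.15 − 0.6) = 0.4101/0.5500 = 0.7455
Terminal stock prices: S_uu = 112.4, S_ud = 58.65, S_dd = 30.6
Terminal payoffs (K − S): max(-47.41, 0) = 0, max(6.35, 0) = 6.35, max(34.4, 0) = 34.4
Node u (S = 97.75): continuation = e^(−0.01)·[0.7455·0.0000 + 0.2545·6.3500] = 1.5997; exercise value = 0.0000 ≤ continuation, so V_u = 1.5997
Node d (S = 51): continuation = e^(−0.01)·[0.7455·6.3500 + 0.2545·34.4000] = 13.3532; exercise value = 14.0000 > continuation, so V_d = 14.0000 (exercise)
Node 0 (S = 85): continuation = e^(−0.01)·[0.7455·1.5997 + 0.2545·14.0000] = 4.7077; exercise value = 0.0000 ≤ continuation, so V_0 = 4.7077

$4.71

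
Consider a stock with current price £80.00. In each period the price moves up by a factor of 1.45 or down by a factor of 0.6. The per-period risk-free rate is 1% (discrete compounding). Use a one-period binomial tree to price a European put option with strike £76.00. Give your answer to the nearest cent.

£14.35

Risk-neutral probability p = (1 + 0.01 − 0.6)/(1.45 − 0.6) = 0.4100/0.8500 = 0.4824
Terminal stock prices: S_u = 116, S_d = 48
Terminal payoffs (K − S): max(-40, 0) = 0, max(28, 0) = 28
Node 0 (S = 80): V_0 = 1/1.01·[0.4824·0.0000 + 0.5176·28.0000] = 14.3506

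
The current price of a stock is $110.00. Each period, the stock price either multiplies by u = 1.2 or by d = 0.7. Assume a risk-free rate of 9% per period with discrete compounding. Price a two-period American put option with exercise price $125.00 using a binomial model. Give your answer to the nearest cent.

Risk-neutral probability p = (1 + 0.09 − 0.7)/(1.2 − 0.7) = 0.3900/0.5000 = 0.7800
Terminal stock prices: S_uu = 158.4, S_ud = 92.4, S_dd = 53.9
Terminal payoffs (K − S): max(-33.4, 0) = 0, max(32.6, 0) = 32.6, max(71.1, 0) = 71.1
Node u (S = 132): continuation = 1/1.09·[0.7800·0.0000 + 0.2200·32.6000] = 6.5798; exercise value = 0.0000 ≤ continuation, so V_u = 6.5798
Node d (S = 77): continuation = 1/1.09·[0.7800·32.6000 + 0.2200·71.1000] = 37.6789; exercise value = 48.0000 > continuation, so V_d = 48.0000 (exercise)
Node 0 (S = 110): continuation = 1/1.09·[0.7800·6.5798 + 0.2200·48.0000] = 14.3966; exercise value = 15.0000 > continuation, so V_0 = 15.0000 (exercise)

$15.00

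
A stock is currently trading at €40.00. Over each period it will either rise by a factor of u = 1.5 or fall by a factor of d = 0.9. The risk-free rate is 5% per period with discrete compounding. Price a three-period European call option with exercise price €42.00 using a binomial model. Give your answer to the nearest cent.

€8.40

Risk-neutral probability p = (1 + 0.05 − 0.9)/(1.5 − 0.9) = 0.1500/0.6000 = 0.2500
Terminal stock prices: S_uuu = 135, S_uud = 81, S_udd = 48.6, S_ddd = 29.16
Terminal payoffs (S − K): max(93, 0) = 93, max(39, 0) = 39, max(6.6, 0) = 6.6, max(-12.84, 0) = 0
Node uu (S = 90): V_uu = 1/1.05·[0.2500·93.0000 + 0.7500·39.0000] = 50.0000
Node ud (S = 54): V_ud = 1/1.05·[0.2500·39.0000 + 0.7500·6.6000] = 14.0000
Node dd (S = 32.4): V_dd = 1/1.05·[0.2500·6.6000 + 0.7500·0.0000] = 1.5714
Node u (S = 60): V_u = 1/1.05·[0.2500·50.0000 + 0.7500·14.0000] = 21.9048
Node d (S = 36): V_d = 1/1.05·[0.2500·14.0000 + 0.7500·1.5714] = 4.4558
Node 0 (S = 40): V_0 = 1/1.05·[0.2500·21.9048 + 0.7500·4.4558] = 8.3981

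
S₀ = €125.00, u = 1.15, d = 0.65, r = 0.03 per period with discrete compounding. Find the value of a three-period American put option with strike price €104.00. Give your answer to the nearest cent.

€7.12

Risk-neutral probability p = (1 + 0.03 − 0.65)/(1.15 − 0.65) = 0.3800/0.5000 = 0.7600
Terminal stock prices: S_uuu = 190.1, S_uud = 107.5, S_udd = 60.73, S_ddd = 34.33
Terminal payoffs (K − S): max(-86.11, 0) = 0, max(-3.453, 0) = 0, max(43.27, 0) = 43.27, max(69.67, 0) = 69.67
Node uu (S = 165.3): continuation = 1/1.03·[0.7600·0.0000 + 0.2400·0.0000] = 0.0000; exercise value = 0.0000 ≤ continuation, so V_uu = 0.0000
Node ud (S = 93.44): continuation = 1/1.03·[0.7600·0.0000 + 0.2400·43.2656] = 10.0813; exercise value = 10.5625 > continuation, so V_ud = 10.5625 (exercise)
Node dd (S = 52.81): continuation = 1/1.03·[0.7600·43.2656 + 0.2400·69.6719] = 48.1584; exercise value = 51.1875 > continuation, so V_dd = 51.1875 (exercise)
Node u (S = 143.8): continuation = 1/1.03·[0.7600·0.0000 + 0.2400·10.5625] = 2.4612; exercise value = 0.0000 ≤ continuation, so V_u = 2.4612
Node d (S = 81.25): continuation = 1/1.03·[0.7600·10.5625 + 0.2400·51.1875] = 19.7209; exercise value = 22.7500 > continuation, so V_d = 22.7500 (exercise)
Node 0 (S = 125): continuation = 1/1.03·[0.7600·2.4612 + 0.2400·22.7500] = 7.1170; exercise value = 0.0000 ≤ continuation, so V_0 = 7.1170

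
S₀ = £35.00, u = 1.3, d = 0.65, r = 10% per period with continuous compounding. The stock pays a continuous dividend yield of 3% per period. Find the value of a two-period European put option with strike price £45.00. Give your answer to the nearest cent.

£8.78

Per-period risk-free factor R = e^0.1 = 1.1052; dividend-adjusted growth = e^(0.1−0.03) = 1.0725.
Risk-neutral probability p = (1.0725 − 0.65)/(1.3 − 0.65) = 0.4225/0.6500 = 0.6500
Terminal stock prices: S_uu = 59.15, S_ud = 29.57, S_dd = 14.79
Terminal payoffs (K − S): max(-14.15, 0) = 0, max(15.43, 0) = 15.43, max(30.21, 0) = 30.21
Node u (S = 45.5): V_u = e^(−0.1)·[0.6500·0.0000 + 0.3500·15.4250] = 4.8848
Node d (S = 22.75): V_d = e^(−0.1)·[0.6500·15.4250 + 0.3500·30.2125] = 18.6400
Node 0 (S = 35): V_0 = e^(−0.1)·[0.6500·4.8848 + 0.3500·18.6400] = 8.7760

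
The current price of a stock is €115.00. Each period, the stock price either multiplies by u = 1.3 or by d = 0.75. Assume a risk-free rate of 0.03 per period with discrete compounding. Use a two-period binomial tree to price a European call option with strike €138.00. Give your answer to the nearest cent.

€13.77

Risk-neutral probability p = (1 + 0.03 − 0.75)/(1.3 − 0.75) = 0.2800/0.5500 = 0.5091
Terminal stock prices: S_uu = 194.4, S_ud = 112.1, S_dd = 64.69
Terminal payoffs (S − K): max(56.35, 0) = 56.35, max(-25.88, 0) = 0, max(-73.31, 0) = 0
Node u (S = 149.5): V_u = 1/1.03·[0.5091·56.3500 + 0.4909·0.0000] = 27.8517
Node d (S = 86.25): V_d = 1/1.03·[0.5091·0.0000 + 0.4909·0.0000] = 0.0000
Node 0 (S = 115): V_0 = 1/1.03·[0.5091·27.8517 + 0.4909·0.0000] = 13.7661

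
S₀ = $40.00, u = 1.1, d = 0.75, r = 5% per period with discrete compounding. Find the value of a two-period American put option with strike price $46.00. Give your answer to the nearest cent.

Risk-neutral probability p = (1 + 0.05 − 0.75)/(1.1 − 0.75) = 0.3000/0.3500 = 0.8571
Terminal stock prices: S_uu = 48.4, S_ud = 33, S_dd = 22.5
Terminal payoffs (K − S): max(-2.4, 0) = 0, max(13, 0) = 13, max(23.5, 0) = 23.5
Node u (S = 44): continuation = 1/1.05·[0.8571·0.0000 + 0.1429·13.0000] = 1.7687; exercise value = 2.0000 > continuation, so V_u = 2.0000 (exercise)
Node d (S = 30): continuation = 1/1.05·[0.8571·13.0000 + 0.1429·23.5000] = 13.8095; exercise value = 16.0000 > continuation, so V_d = 16.0000 (exercise)
Node 0 (S = 40): continuation = 1/1.05·[0.8571·2.0000 + 0.1429·16.0000] = 3.8095; exercise value = 6.0000 > continuation, so V_0 = 6.0000 (exercise)

$6.00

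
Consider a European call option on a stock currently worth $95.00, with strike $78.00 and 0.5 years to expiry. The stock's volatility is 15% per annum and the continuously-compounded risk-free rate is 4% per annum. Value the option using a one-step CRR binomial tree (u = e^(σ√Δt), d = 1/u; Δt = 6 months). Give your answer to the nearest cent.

$18.54

CRR parameters: u = e^(σ√Δt) = e^(0.15·√0.5) = 1.1119, d = 1/u = 0.8994
Per-period rate: rΔt = 0.04·0.5 = 0.02, so R = e^0.02 = 1.0202
Risk-neutral probability p = (e^0.02 − 0.8994)/(1.1119 − 0.8994) = 0.1208/0.2125 = 0.5686
Terminal stock prices: S_u = 105.6, S_d = 85.44
Terminal payoffs (S − K): max(27.63, 0) = 27.63, max(7.44, 0) = 7.44
Node 0 (S = 95): V_0 = e^(−0.02)·[0.5686·27.6301 + 0.4314·7.4397] = 18.5445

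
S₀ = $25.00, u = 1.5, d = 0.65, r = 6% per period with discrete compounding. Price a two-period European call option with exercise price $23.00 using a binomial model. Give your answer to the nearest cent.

$7.50

Risk-neutral probability p = (1 + 0.06 − 0.65)/(1.5 − 0.65) = 0.4100/0.8500 = 0.4824
Terminal stock prices: S_uu = 56.25, S_ud = 24.38, S_dd = 10.56
Terminal payoffs (S − K): max(33.25, 0) = 33.25, max(1.375, 0) = 1.375, max(-12.44, 0) = 0
Node u (S = 37.5): V_u = 1/1.06·[0.4824·33.2500 + 0.5176·1.3750] = 15.8019
Node d (S = 16.25): V_d = 1/1.06·[0.4824·1.3750 + 0.5176·0.0000] = 0.6257
Node 0 (S = 25): V_0 = 1/1.06·[0.4824·15.8019 + 0.5176·0.6257] = 7.4962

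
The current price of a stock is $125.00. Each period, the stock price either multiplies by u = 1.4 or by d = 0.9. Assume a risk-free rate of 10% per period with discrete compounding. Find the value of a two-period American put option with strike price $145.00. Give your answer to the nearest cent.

Risk-neutral probability p = (1 + 0.1 − 0.9)/(1.4 − 0.9) = 0.2000/0.5000 = 0.4000
Terminal stock prices: S_uu = 245, S_ud = 157.5, S_dd = 101.2
Terminal payoffs (K − S): max(-100, 0) = 0, max(-12.5, 0) = 0, max(43.75, 0) = 43.75
Node u (S = 175): continuation = 1/1.1·[0.4000·0.0000 + 0.6000·0.0000] = 0.0000; exercise value = 0.0000 ≤ continuation, so V_u = 0.0000
Node d (S = 112.5): continuation = 1/1.1·[0.4000·0.0000 + 0.6000·43.7500] = 23.8636; exercise value = 32.5000 > continuation, so V_d = 32.5000 (exercise)
Node 0 (S = 125): continuation = 1/1.1·[0.4000·0.0000 + 0.6000·32.5000] = 17.7273; exercise value = 20.0000 > continuation, so V_0 = 20.0000 (exercise)

$20.00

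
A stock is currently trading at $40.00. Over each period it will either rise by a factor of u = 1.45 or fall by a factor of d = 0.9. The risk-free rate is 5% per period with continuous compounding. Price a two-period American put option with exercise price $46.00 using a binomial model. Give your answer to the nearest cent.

$6.90

Risk-neutral probability p = (e^0.05 − 0.9)/(1.45 − 0.9) = 0.1513/0.5500 = 0.2750
Terminal stock prices: S_uu = 84.1, S_ud = 52.2, S_dd = 32.4
Terminal payoffs (K − S): max(-38.1, 0) = 0, max(-6.2, 0) = 0, max(13.6, 0) = 13.6
Node u (S = 58): continuation = e^(−0.05)·[0.2750·0.0000 + 0.7250·0.0000] = 0.0000; exercise value = 0.0000 ≤ continuation, so V_u = 0.0000
Node d (S = 36): continuation = e^(−0.05)·[0.2750·0.0000 + 0.7250·13.6000] = 9.3786; exercise value = 10.0000 > continuation, so V_d = 10.0000 (exercise)
Node 0 (S = 40): continuation = e^(−0.05)·[0.2750·0.0000 + 0.7250·10.0000] = 6.8960; exercise value = 6.0000 ≤ continuation, so V_0 = 6.8960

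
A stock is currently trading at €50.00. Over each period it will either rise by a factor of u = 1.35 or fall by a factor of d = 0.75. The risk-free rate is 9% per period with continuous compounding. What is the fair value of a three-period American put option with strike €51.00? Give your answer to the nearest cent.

Risk-neutral probability p = (e^0.09 − 0.75)/(1.35 − 0.75) = 0.3442/0.6000 = 0.5736
Terminal stock prices: S_uuu = 123, S_uud = 68.34, S_udd = 37.97, S_ddd = 21.09
Terminal payoffs (K − S): max(-72.02, 0) = 0, max(-17.34, 0) = 0, max(13.03, 0) = 13.03, max(29.91, 0) = 29.91
Node uu (S = 91.13): continuation = e^(−0.09)·[0.5736·0.0000 + 0.4264·0.0000] = 0.0000; exercise value = 0.0000 ≤ continuation, so V_uu = 0.0000
Node ud (S = 50.62): continuation = e^(−0.09)·[0.5736·0.0000 + 0.4264·13.0312] = 5.0780; exercise value = 0.3750 ≤ continuation, so V_ud = 5.0780
Node dd (S = 28.12): continuation = e^(−0.09)·[0.5736·13.0312 + 0.4264·29.9062] = 18.4855; exercise value = 22.8750 > continuation, so V_dd = 22.8750 (exercise)
Node u (S = 67.5): continuation = e^(−0.09)·[0.5736·0.0000 + 0.4264·5.0780] = 1.9788; exercise value = 0.0000 ≤ continuation, so V_u = 1.9788
Node d (S = 37.5): continuation = e^(−0.09)·[0.5736·5.0780 + 0.4264·22.8750] = 11.5760; exercise value = 13.5000 > continuation, so V_d = 13.5000 (exercise)
Node 0 (S = 50): continuation = e^(−0.09)·[0.5736·1.9788 + 0.4264·13.5000] = 6.2980; exercise value = 1.0000 ≤ continuation, so V_0 = 6.2980

€6.30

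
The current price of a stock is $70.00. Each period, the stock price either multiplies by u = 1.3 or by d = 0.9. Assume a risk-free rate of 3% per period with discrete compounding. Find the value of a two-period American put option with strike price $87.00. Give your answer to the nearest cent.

$17.00

Risk-neutral probability p = (1 + 0.03 − 0.9)/(1.3 − 0.9) = 0.1300/0.4000 = 0.3250
Terminal stock prices: S_uu = 118.3, S_ud = 81.9, S_dd = 56.7
Terminal payoffs (K − S): max(-31.3, 0) = 0, max(5.1, 0) = 5.1, max(30.3, 0) = 30.3
Node u (S = 91): continuation = 1/1.03·[0.3250·0.0000 + 0.6750·5.1000] = 3.3422; exercise value = 0.0000 ≤ continuation, so V_u = 3.3422
Node d (S = 63): continuation = 1/1.03·[0.3250·5.1000 + 0.6750·30.3000] = 21.4660; exercise value = 24.0000 > continuation, so V_d = 24.0000 (exercise)
Node 0 (S = 70): continuation = 1/1.03·[0.3250·3.3422 + 0.6750·24.0000] = 16.7827; exercise value = 17.0000 > continuation, so V_0 = 17.0000 (exercise)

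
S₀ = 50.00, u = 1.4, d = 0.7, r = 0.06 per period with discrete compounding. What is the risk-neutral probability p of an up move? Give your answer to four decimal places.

p = 0.5143

Risk-neutral probability p = (1 + 0.06 − 0.7)/(1.4 − 0.7) = 0.3600/0.7000 = 0.5143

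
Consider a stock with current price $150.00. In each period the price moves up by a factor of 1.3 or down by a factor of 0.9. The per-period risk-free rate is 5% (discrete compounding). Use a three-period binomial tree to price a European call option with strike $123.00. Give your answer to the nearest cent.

Risk-neutral probability p = (1 + 0.05 − 0.9)/(1.3 − 0.9) = 0.1500/0.4000 = 0.3750
Terminal stock prices: S_uuu = 329.6, S_uud = 228.2, S_udd = 158, S_ddd = 109.4
Terminal payoffs (S − K): max(206.6, 0) = 206.6, max(105.2, 0) = 105.2, max(34.95, 0) = 34.95, max(-13.65, 0) = 0
Node uu (S = 253.5): V_uu = 1/1.05·[0.3750·206.5500 + 0.6250·105.1500] = 136.3571
Node ud (S = 175.5): V_ud = 1/1.05·[0.3750·105.1500 + 0.6250·34.9500] = 58.3571
Node dd (S = 121.5): V_dd = 1/1.05·[0.3750·34.9500 + 0.6250·0.0000] = 12.4821
Node u (S = 195): V_u = 1/1.05·[0.3750·136.3571 + 0.6250·58.3571] = 83.4354
Node d (S = 135): V_d = 1/1.05·[0.3750·58.3571 + 0.6250·12.4821] = 28.2717
Node 0 (S = 150): V_0 = 1/1.05·[0.3750·83.4354 + 0.6250·28.2717] = 46.6267

$46.63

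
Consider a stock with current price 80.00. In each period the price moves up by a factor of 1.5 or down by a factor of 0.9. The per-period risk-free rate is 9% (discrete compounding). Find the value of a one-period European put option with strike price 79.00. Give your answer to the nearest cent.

Risk-neutral probability p = (1 + 0.09 − 0.9)/(1.5 − 0.9) = 0.1900/0.6000 = 0.3167
Terminal stock prices: S_u = 120, S_d = 72
Terminal payoffs (K − S): max(-41, 0) = 0, max(7, 0) = 7
Node 0 (S = 80): V_0 = 1/1.09·[0.3167·0.0000 + 0.6833·7.0000] = 4.3884

4.39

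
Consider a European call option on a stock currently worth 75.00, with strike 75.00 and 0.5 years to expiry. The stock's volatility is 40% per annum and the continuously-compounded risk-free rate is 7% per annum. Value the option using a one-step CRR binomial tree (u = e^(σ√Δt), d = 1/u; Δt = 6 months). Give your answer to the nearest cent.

CRR parameters: u = e^(σ√Δt) = e^(0.4·√0.5) = 1.3269, d = 1/u = 0.7536
Per-period rate: rΔt = 0.07·0.5 = 0.035, so R = e^0.035 = 1.0356
Risk-neutral probability p = (e^0.035 − 0.7536)/(1.3269 − 0.7536) = 0.2820/0.5733 = 0.4919
Terminal stock prices: S_u = 99.52, S_d = 56.52
Terminal payoffs (S − K): max(24.52, 0) = 24.52, max(-18.48, 0) = 0
Node 0 (S = 75): V_0 = e^(−0.035)·[0.4919·24.5172 + 0.5081·0.0000] = 11.6451

11.65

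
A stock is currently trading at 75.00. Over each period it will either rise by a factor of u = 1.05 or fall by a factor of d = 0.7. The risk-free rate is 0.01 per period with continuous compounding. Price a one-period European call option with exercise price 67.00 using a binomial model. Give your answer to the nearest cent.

10.31

Risk-neutral probability p = (e^0.01 − 0.7)/(1.05 − 0.7) = 0.3101/0.3500 = 0.8859
Terminal stock prices: S_u = 78.75, S_d = 52.5
Terminal payoffs (S − K): max(11.75, 0) = 11.75, max(-14.5, 0) = 0
Node 0 (S = 75): V_0 = e^(−0.01)·[0.8859·11.7500 + 0.1141·0.0000] = 10.3053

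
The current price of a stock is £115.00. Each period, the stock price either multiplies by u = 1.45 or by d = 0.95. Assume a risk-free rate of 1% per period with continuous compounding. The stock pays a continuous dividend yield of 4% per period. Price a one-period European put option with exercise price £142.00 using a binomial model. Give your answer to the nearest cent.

£31.10

Per-period risk-free factor R = e^0.01 = 1.0101; dividend-adjusted growth = e^(0.01−0.04) = 0.9704.
Risk-neutral probability p = (0.9704 − 0.95)/(1.45 − 0.95) = 0.0204/0.5000 = 0.0409
Terminal stock prices: S_u = 166.8, S_d = 109.2
Terminal payoffs (K − S): max(-24.75, 0) = 0, max(32.75, 0) = 32.75
Node 0 (S = 115): V_0 = e^(−0.01)·[0.0409·0.0000 + 0.9591·32.7500] = 31.0983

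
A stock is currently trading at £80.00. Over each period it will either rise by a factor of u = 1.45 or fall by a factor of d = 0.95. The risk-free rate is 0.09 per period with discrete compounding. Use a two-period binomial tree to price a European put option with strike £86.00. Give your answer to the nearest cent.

Risk-neutral probability p = (1 + 0.09 − 0.95)/(1.45 − 0.95) = 0.1400/0.5000 = 0.2800
Terminal stock prices: S_uu = 168.2, S_ud = 110.2, S_dd = 72.2
Terminal payoffs (K − S): max(-82.2, 0) = 0, max(-24.2, 0) = 0, max(13.8, 0) = 13.8
Node u (S = 116): V_u = 1/1.09·[0.2800·0.0000 + 0.7200·0.0000] = 0.0000
Node d (S = 76): V_d = 1/1.09·[0.2800·0.0000 + 0.7200·13.8000] = 9.1156
Node 0 (S = 80): V_0 = 1/1.09·[0.2800·0.0000 + 0.7200·9.1156] = 6.0213

£6.02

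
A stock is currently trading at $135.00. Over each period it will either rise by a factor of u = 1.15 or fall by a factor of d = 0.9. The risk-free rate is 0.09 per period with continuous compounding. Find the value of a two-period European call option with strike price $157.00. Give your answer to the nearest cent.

$10.85

Risk-neutral probability p = (e^0.09 − 0.9)/(1.15 − 0.9) = 0.1942/0.2500 = 0.7767
Terminal stock prices: S_uu = 178.5, S_ud = 139.7, S_dd = 109.4
Terminal payoffs (S − K): max(21.54, 0) = 21.54, max(-17.28, 0) = 0, max(-47.65, 0) = 0
Node u (S = 155.2): V_u = e^(−0.09)·[0.7767·21.5375 + 0.2233·0.0000] = 15.2883
Node d (S = 121.5): V_d = e^(−0.09)·[0.7767·0.0000 + 0.2233·0.0000] = 0.0000
Node 0 (S = 135): V_0 = e^(−0.09)·[0.7767·15.2883 + 0.2233·0.0000] = 10.8524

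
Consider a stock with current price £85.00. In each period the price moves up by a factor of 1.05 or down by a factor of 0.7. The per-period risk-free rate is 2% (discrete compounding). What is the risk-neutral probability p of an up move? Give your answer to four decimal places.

p = 0.9143

Risk-neutral probability p = (1 + 0.02 − 0.7)/(1.05 − 0.7) = 0.3200/0.3500 = 0.9143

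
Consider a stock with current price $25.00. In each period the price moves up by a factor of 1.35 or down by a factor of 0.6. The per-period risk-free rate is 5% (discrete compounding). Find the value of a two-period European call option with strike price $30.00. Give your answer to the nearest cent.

Risk-neutral probability p = (1 + 0.05 − 0.6)/(1.35 − 0.6) = 0.4500/0.7500 = 0.6000
Terminal stock prices: S_uu = 45.56, S_ud = 20.25, S_dd = 9
Terminal payoffs (S − K): max(15.56, 0) = 15.56, max(-9.75, 0) = 0, max(-21, 0) = 0
Node u (S = 33.75): V_u = 1/1.05·[0.6000·15.5625 + 0.4000·0.0000] = 8.8929
Node d (S = 15): V_d = 1/1.05·[0.6000·0.0000 + 0.4000·0.0000] = 0.0000
Node 0 (S = 25): V_0 = 1/1.05·[0.6000·8.8929 + 0.4000·0.0000] = 5.0816

$5.08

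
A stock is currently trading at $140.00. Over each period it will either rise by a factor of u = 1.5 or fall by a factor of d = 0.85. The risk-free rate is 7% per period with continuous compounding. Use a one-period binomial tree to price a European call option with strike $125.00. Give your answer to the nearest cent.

Risk-neutral probability p = (e^0.07 − 0.85)/(1.5 − 0.85) = 0.2225/0.6500 = 0.3423
Terminal stock prices: S_u = 210, S_d = 119
Terminal payoffs (S − K): max(85, 0) = 85, max(-6, 0) = 0
Node 0 (S = 140): V_0 = e^(−0.07)·[0.3423·85.0000 + 0.6577·0.0000] = 27.1301

$27.13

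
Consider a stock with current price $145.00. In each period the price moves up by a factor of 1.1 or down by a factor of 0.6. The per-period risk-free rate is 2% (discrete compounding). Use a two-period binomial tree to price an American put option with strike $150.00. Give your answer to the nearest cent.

Risk-neutral probability p = (1 + 0.02 − 0.6)/(1.1 − 0.6) = 0.4200/0.5000 = 0.8400
Terminal stock prices: S_uu = 175.5, S_ud = 95.7, S_dd = 52.2
Terminal payoffs (K − S): max(-25.45, 0) = 0, max(54.3, 0) = 54.3, max(97.8, 0) = 97.8
Node u (S = 159.5): continuation = 1/1.02·[0.8400·0.0000 + 0.1600·54.3000] = 8.5176; exercise value = 0.0000 ≤ continuation, so V_u = 8.5176
Node d (S = 87): continuation = 1/1.02·[0.8400·54.3000 + 0.1600·97.8000] = 60.0588; exercise value = 63.0000 > continuation, so V_d = 63.0000 (exercise)
Node 0 (S = 145): continuation = 1/1.02·[0.8400·8.5176 + 0.1600·63.0000] = 16.8969; exercise value = 5.0000 ≤ continuation, so V_0 = 16.8969

$16.90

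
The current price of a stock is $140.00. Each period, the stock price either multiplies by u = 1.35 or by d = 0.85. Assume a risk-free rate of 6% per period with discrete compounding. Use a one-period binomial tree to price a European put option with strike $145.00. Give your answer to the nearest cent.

Risk-neutral probability p = (1 + 0.06 − 0.85)/(1.35 − 0.85) = 0.2100/0.5000 = 0.4200
Terminal stock prices: S_u = 189, S_d = 119
Terminal payoffs (K − S): max(-44, 0) = 0, max(26, 0) = 26
Node 0 (S = 140): V_0 = 1/1.06·[0.4200·0.0000 + 0.5800·26.0000] = 14.2264

$14.23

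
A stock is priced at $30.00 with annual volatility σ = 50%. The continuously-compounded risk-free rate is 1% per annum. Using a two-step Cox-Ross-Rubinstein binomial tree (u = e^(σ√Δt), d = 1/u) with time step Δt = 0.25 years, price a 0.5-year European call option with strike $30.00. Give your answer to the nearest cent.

CRR parameters: u = e^(σ√Δt) = e^(0.5·√0.25) = 1.2840, d = 1/u = 0.7788
Per-period rate: rΔt = 0.01·0.25 = 0.0025, so R = e^0.0025 = 1.0025
Risk-neutral probability p = (e^0.0025 − 0.7788)/(1.2840 − 0.7788) = 0.2237/0.5052 = 0.4428
Terminal stock prices: S_uu = 49.46, S_ud = 30, S_dd = 18.2
Terminal payoffs (S − K): max(19.46, 0) = 19.46, max(0, 0) = 0, max(-11.8, 0) = 0
Node u (S = 38.52): V_u = e^(−0.0025)·[0.4428·19.4616 + 0.5572·0.0000] = 8.5957
Node d (S = 23.36): V_d = e^(−0.0025)·[0.4428·0.0000 + 0.5572·0.0000] = 0.0000
Node 0 (S = 30): V_0 = e^(−0.0025)·[0.4428·8.5957 + 0.5572·0.0000] = 3.7965

$3.80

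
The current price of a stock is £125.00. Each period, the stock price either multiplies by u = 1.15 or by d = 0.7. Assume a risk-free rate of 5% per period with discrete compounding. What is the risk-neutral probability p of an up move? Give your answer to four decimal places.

Risk-neutral probability p = (1 + 0.05 − 0.7)/(1.15 − 0.7) = 0.3500/0.4500 = 0.7778

p = 0.7778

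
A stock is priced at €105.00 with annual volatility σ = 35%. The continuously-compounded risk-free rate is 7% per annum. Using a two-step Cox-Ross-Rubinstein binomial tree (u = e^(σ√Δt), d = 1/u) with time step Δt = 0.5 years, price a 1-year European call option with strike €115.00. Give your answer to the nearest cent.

CRR parameters: u = e^(σ√Δt) = e^(0.35·√0.5) = 1.2808, d = 1/u = 0.7808
Per-period rate: rΔt = 0.07·0.5 = 0.035, so R = e^0.035 = 1.0356
Risk-neutral probability p = (e^0.035 − 0.7808)/(1.2808 − 0.7808) = 0.2549/0.5000 = 0.5097
Terminal stock prices: S_uu = 172.2, S_ud = 105, S_dd = 64.01
Terminal payoffs (S − K): max(57.25, 0) = 57.25, max(-10, 0) = 0, max(-50.99, 0) = 0
Node u (S = 134.5): V_u = e^(−0.035)·[0.5097·57.2480 + 0.4903·0.0000] = 28.1743
Node d (S = 81.98): V_d = e^(−0.035)·[0.5097·0.0000 + 0.4903·0.0000] = 0.0000
Node 0 (S = 105): V_0 = e^(−0.035)·[0.5097·28.1743 + 0.4903·0.0000] = 13.8659

€13.87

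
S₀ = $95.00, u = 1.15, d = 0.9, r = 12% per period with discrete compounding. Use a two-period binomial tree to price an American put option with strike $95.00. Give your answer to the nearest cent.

Risk-neutral probability p = (1 + 0.12 − 0.9)/(1.15 − 0.9) = 0.2200/0.2500 = 0.8800
Terminal stock prices: S_uu = 125.6, S_ud = 98.32, S_dd = 76.95
Terminal payoffs (K − S): max(-30.64, 0) = 0, max(-3.325, 0) = 0, max(18.05, 0) = 18.05
Node u (S = 109.2): continuation = 1/1.12·[0.8800·0.0000 + 0.1200·0.0000] = 0.0000; exercise value = 0.0000 ≤ continuation, so V_u = 0.0000
Node d (S = 85.5): continuation = 1/1.12·[0.8800·0.0000 + 0.1200·18.0500] = 1.9339; exercise value = 9.5000 > continuation, so V_d = 9.5000 (exercise)
Node 0 (S = 95): continuation = 1/1.12·[0.8800·0.0000 + 0.1200·9.5000] = 1.0179; exercise value = 0.0000 ≤ continuation, so V_0 = 1.0179

$1.02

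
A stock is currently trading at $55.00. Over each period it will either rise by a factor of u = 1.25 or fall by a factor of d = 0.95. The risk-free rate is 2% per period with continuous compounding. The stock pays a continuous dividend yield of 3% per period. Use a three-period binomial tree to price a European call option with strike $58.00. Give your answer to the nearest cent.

$2.29

Per-period risk-free factor R = e^0.02 = 1.0202; dividend-adjusted growth = e^(0.02−0.03) = 0.9900.
Risk-neutral probability p = (0.9900 − 0.95)/(1.25 − 0.95) = 0.0400/0.3000 = 0.1335
Terminal stock prices: S_uuu = 107.4, S_uud = 81.64, S_udd = 62.05, S_ddd = 47.16
Terminal payoffs (S − K): max(49.42, 0) = 49.42, max(23.64, 0) = 23.64, max(4.047, 0) = 4.047, max(-10.84, 0) = 0
Node uu (S = 85.94): V_uu = e^(−0.02)·[0.1335·49.4219 + 0.8665·23.6406] = 26.5461
Node ud (S = 65.31): V_ud = e^(−0.02)·[0.1335·23.6406 + 0.8665·4.0469] = 6.5307
Node dd (S = 49.64): V_dd = e^(−0.02)·[0.1335·4.0469 + 0.8665·0.0000] = 0.5296
Node u (S = 68.75): V_u = e^(−0.02)·[0.1335·26.5461 + 0.8665·6.5307] = 9.0205
Node d (S = 52.25): V_d = e^(−0.02)·[0.1335·6.5307 + 0.8665·0.5296] = 1.3044
Node 0 (S = 55): V_0 = e^(−0.02)·[0.1335·9.0205 + 0.8665·1.3044] = 2.2882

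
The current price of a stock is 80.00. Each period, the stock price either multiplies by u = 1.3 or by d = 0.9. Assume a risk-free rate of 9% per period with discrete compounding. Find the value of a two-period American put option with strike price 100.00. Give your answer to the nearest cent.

Risk-neutral probability p = (1 + 0.09 − 0.9)/(1.3 − 0.9) = 0.1900/0.4000 = 0.4750
Terminal stock prices: S_uu = 135.2, S_ud = 93.6, S_dd = 64.8
Terminal payoffs (K − S): max(-35.2, 0) = 0, max(6.4, 0) = 6.4, max(35.2, 0) = 35.2
Node u (S = 104): continuation = 1/1.09·[0.4750·0.0000 + 0.5250·6.4000] = 3.0826; exercise value = 0.0000 ≤ continuation, so V_u = 3.0826
Node d (S = 72): continuation = 1/1.09·[0.4750·6.4000 + 0.5250·35.2000] = 19.7431; exercise value = 28.0000 > continuation, so V_d = 28.0000 (exercise)
Node 0 (S = 80): continuation = 1/1.09·[0.4750·3.0826 + 0.5250·28.0000] = 14.8296; exercise value = 20.0000 > continuation, so V_0 = 20.0000 (exercise)

20.00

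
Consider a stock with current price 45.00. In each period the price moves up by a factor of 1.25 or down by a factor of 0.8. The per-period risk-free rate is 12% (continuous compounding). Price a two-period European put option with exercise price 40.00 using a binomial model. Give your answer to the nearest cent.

0.65

Risk-neutral probability p = (e^0.12 − 0.8)/(1.25 − 0.8) = 0.3275/0.4500 = 0.7278
Terminal stock prices: S_uu = 70.31, S_ud = 45, S_dd = 28.8
Terminal payoffs (K − S): max(-30.31, 0) = 0, max(-5, 0) = 0, max(11.2, 0) = 11.2
Node u (S = 56.25): V_u = e^(−0.12)·[0.7278·0.0000 + 0.2722·0.0000] = 0.0000
Node d (S = 36): V_d = e^(−0.12)·[0.7278·0.0000 + 0.2722·11.2000] = 2.7042
Node 0 (S = 45): V_0 = e^(−0.12)·[0.7278·0.0000 + 0.2722·2.7042] = 0.6529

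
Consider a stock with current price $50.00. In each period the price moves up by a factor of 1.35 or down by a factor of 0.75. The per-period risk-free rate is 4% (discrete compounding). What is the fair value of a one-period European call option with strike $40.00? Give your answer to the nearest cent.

$12.78

Risk-neutral probability p = (1 + 0.04 − 0.75)/(1.35 − 0.75) = 0.2900/0.6000 = 0.4833
Terminal stock prices: S_u = 67.5, S_d = 37.5
Terminal payoffs (S − K): max(27.5, 0) = 27.5, max(-2.5, 0) = 0
Node 0 (S = 50): V_0 = 1/1.04·[0.4833·27.5000 + 0.5167·0.0000] = 12.7804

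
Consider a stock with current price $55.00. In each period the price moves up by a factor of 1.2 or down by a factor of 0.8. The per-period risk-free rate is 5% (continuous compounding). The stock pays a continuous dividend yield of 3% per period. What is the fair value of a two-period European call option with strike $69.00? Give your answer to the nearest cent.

Per-period risk-free factor R = e^0.05 = 1.0513; dividend-adjusted growth = e^(0.05−0.03) = 1.0202.
Risk-neutral probability p = (1.0202 − 0.8)/(1.2 − 0.8) = 0.2202/0.4000 = 0.5505
Terminal stock prices: S_uu = 79.2, S_ud = 52.8, S_dd = 35.2
Terminal payoffs (S − K): max(10.2, 0) = 10.2, max(-16.2, 0) = 0, max(-33.8, 0) = 0
Node u (S = 66): V_u = e^(−0.05)·[0.5505·10.2000 + 0.4495·0.0000] = 5.3413
Node d (S = 44): V_d = e^(−0.05)·[0.5505·0.0000 + 0.4495·0.0000] = 0.0000
Node 0 (S = 55): V_0 = e^(−0.05)·[0.5505·5.3413 + 0.4495·0.0000] = 2.7970

$2.80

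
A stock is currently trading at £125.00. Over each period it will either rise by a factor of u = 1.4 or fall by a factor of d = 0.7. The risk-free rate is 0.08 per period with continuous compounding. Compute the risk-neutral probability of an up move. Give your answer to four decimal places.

Risk-neutral probability p = (e^0.08 − 0.7)/(1.4 − 0.7) = 0.3833/0.7000 = 0.5476

p = 0.5476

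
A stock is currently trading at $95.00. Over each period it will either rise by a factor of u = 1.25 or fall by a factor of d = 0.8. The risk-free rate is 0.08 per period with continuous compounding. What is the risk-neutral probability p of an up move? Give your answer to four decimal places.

Risk-neutral probability p = (e^0.08 − 0.8)/(1.25 − 0.8) = 0.2833/0.4500 = 0.6295

p = 0.6295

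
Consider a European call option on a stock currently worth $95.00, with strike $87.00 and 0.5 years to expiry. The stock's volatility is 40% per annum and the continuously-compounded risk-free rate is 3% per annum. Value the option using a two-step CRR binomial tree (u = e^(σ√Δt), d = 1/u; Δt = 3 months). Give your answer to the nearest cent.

CRR parameters: u = e^(σ√Δt) = e^(0.4·√0.25) = 1.2214, d = 1/u = 0.8187
Per-period rate: rΔt = 0.03·0.25 = 0.0075, so R = e^0.0075 = 1.0075
Risk-neutral probability p = (e^0.0075 − 0.8187)/(1.2214 − 0.8187) = 0.1888/0.4027 = 0.4689
Terminal stock prices: S_uu = 141.7, S_ud = 95, S_dd = 63.68
Terminal payoffs (S − K): max(54.72, 0) = 54.72, max(8, 0) = 8, max(-23.32, 0) = 0
Node u (S = 116): V_u = e^(−0.0075)·[0.4689·54.7233 + 0.5311·8.0000] = 29.6833
Node d (S = 77.78): V_d = e^(−0.0075)·[0.4689·8.0000 + 0.5311·0.0000] = 3.7229
Node 0 (S = 95): V_0 = e^(−0.0075)·[0.4689·29.6833 + 0.5311·3.7229] = 15.7760

$15.78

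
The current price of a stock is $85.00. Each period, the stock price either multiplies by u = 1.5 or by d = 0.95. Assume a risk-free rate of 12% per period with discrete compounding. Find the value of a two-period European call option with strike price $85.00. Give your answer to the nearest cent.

Risk-neutral probability p = (1 + 0.12 − 0.95)/(1.5 − 0.95) = 0.1700/0.5500 = 0.3091
Terminal stock prices: S_uu = 191.2, S_ud = 121.1, S_dd = 76.71
Terminal payoffs (S − K): max(106.2, 0) = 106.2, max(36.12, 0) = 36.12, max(-8.288, 0) = 0
Node u (S = 127.5): V_u = 1/1.12·[0.3091·106.2500 + 0.6909·36.1250] = 51.6071
Node d (S = 80.75): V_d = 1/1.12·[0.3091·36.1250 + 0.6909·0.0000] = 9.9696
Node 0 (S = 85): V_0 = 1/1.12·[0.3091·51.6071 + 0.6909·9.9696] = 20.3923

$20.39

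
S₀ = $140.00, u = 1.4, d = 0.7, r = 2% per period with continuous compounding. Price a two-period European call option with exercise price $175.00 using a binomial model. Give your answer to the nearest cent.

Risk-neutral probability p = (e^0.02 − 0.7)/(1.4 − 0.7) = 0.3202/0.7000 = 0.4574
Terminal stock prices: S_uu = 274.4, S_ud = 137.2, S_dd = 68.6
Terminal payoffs (S − K): max(99.4, 0) = 99.4, max(-37.8, 0) = 0, max(-106.4, 0) = 0
Node u (S = 196): V_u = e^(−0.02)·[0.4574·99.4000 + 0.5426·0.0000] = 44.5683
Node d (S = 98): V_d = e^(−0.02)·[0.4574·0.0000 + 0.5426·0.0000] = 0.0000
Node 0 (S = 140): V_0 = e^(−0.02)·[0.4574·44.5683 + 0.5426·0.0000] = 19.9832

$19.98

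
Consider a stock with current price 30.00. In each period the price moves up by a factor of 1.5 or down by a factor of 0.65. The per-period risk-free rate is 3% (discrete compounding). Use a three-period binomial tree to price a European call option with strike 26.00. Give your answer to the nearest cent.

Risk-neutral probability p = (1 + 0.03 − 0.65)/(1.5 − 0.65) = 0.3800/0.8500 = 0.4471
Terminal stock prices: S_uuu = 101.2, S_uud = 43.88, S_udd = 19.01, S_ddd = 8.239
Terminal payoffs (S − K): max(75.25, 0) = 75.25, max(17.88, 0) = 17.88, max(-6.987, 0) = 0, max(-17.76, 0) = 0
Node uu (S = 67.5): V_uu = 1/1.03·[0.4471·75.2500 + 0.5529·17.8750] = 42.2573
Node ud (S = 29.25): V_ud = 1/1.03·[0.4471·17.8750 + 0.5529·0.0000] = 7.7584
Node dd (S = 12.68): V_dd = 1/1.03·[0.4471·0.0000 + 0.5529·0.0000] = 0.0000
Node u (S = 45): V_u = 1/1.03·[0.4471·42.2573 + 0.5529·7.7584] = 22.5063
Node d (S = 19.5): V_d = 1/1.03·[0.4471·7.7584 + 0.5529·0.0000] = 3.3674
Node 0 (S = 30): V_0 = 1/1.03·[0.4471·22.5063 + 0.5529·3.3674] = 11.5763

11.58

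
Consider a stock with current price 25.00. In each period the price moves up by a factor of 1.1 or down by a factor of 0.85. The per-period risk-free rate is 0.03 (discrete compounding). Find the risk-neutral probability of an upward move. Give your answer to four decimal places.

p = 0.7200

Risk-neutral probability p = (1 + 0.03 − 0.85)/(1.1 − 0.85) = 0.1800/0.2500 = 0.7200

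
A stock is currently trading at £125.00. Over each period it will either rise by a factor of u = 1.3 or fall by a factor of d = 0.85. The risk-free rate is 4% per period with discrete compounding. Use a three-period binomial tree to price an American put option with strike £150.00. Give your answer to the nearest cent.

Risk-neutral probability p = (1 + 0.04 − 0.85)/(1.3 − 0.85) = 0.1900/0.4500 = 0.4222
Terminal stock prices: S_uuu = 274.6, S_uud = 179.6, S_udd = 117.4, S_ddd = 76.77
Terminal payoffs (K − S): max(-124.6, 0) = 0, max(-29.56, 0) = 0, max(32.59, 0) = 32.59, max(73.23, 0) = 73.23
Node uu (S = 211.3): continuation = 1/1.04·[0.4222·0.0000 + 0.5778·0.0000] = 0.0000; exercise value = 0.0000 ≤ continuation, so V_uu = 0.0000
Node ud (S = 138.1): continuation = 1/1.04·[0.4222·0.0000 + 0.5778·32.5938] = 18.1076; exercise value = 11.8750 ≤ continuation, so V_ud = 18.1076
Node dd (S = 90.31): continuation = 1/1.04·[0.4222·32.5938 + 0.5778·73.2344] = 53.9183; exercise value = 59.6875 > continuation, so V_dd = 59.6875 (exercise)
Node u (S = 162.5): continuation = 1/1.04·[0.4222·0.0000 + 0.5778·18.1076] = 10.0598; exercise value = 0.0000 ≤ continuation, so V_u = 10.0598
Node d (S = 106.2): continuation = 1/1.04·[0.4222·18.1076 + 0.5778·59.6875] = 40.5111; exercise value = 43.7500 > continuation, so V_d = 43.7500 (exercise)
Node 0 (S = 125): continuation = 1/1.04·[0.4222·10.0598 + 0.5778·43.7500] = 28.3897; exercise value = 25.0000 ≤ continuation, so V_0 = 28.3897

£28.39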